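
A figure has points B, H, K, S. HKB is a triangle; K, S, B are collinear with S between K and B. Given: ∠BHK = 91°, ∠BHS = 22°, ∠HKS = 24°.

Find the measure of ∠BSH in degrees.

1. ∠BKH = 24°  [S on ray KB]
2. ∠HBK = 65°  [△HKB]
3. ∠HBS = 65°  [S on ray BK]
4. ∠BSH = 93°  [△HSB]

∠BSH = 93°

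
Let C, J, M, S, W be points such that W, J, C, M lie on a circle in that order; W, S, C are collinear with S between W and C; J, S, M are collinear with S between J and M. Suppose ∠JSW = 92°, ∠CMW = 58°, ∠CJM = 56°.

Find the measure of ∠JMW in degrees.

1. ∠CSM = 92°  [vertical angles at S]
2. ∠CWM = 56°  [same arc CM]
3. ∠MSW = 88°  [linear pair at S on WC]
4. ∠JMW = 36°  [△WSM]

∠JMW = 36°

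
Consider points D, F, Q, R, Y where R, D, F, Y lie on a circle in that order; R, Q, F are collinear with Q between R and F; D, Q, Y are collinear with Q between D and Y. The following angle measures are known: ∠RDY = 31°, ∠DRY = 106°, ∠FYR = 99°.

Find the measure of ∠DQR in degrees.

∠DQR = 93°

1. ∠DYR = 43°  [△RDY]
2. ∠FDR = 81°  [cyclic RDFY, opposite ∠D+∠Y]
3. ∠DFR = 43°  [same arc RD]
4. ∠DRF = 56°  [△RDF]
5. ∠DQR = 93°  [△RQD]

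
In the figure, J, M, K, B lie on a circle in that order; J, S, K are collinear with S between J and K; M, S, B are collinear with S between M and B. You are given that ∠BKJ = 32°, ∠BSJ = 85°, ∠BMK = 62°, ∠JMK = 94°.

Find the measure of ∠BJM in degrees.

1. ∠BMJ = 32°  [same arc JB]
2. ∠BJK = 62°  [same arc KB]
3. ∠JBM = 33°  [△JSB]
4. ∠BJM = 115°  [△JMB]

∠BJM = 115°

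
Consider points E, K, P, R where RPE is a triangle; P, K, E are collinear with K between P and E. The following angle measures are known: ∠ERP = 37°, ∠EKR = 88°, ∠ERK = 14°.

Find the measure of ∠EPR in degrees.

∠EPR = 65°

1. ∠KER = 78°  [△RKE]
2. ∠PER = 78°  [K on ray EP]
3. ∠EPR = 65°  [△RPE]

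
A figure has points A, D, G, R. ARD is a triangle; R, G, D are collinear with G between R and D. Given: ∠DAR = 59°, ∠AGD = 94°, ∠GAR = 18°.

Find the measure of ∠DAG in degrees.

∠DAG = 41°

1. ∠AGR = 86°  [linear pair at G on RD]
2. ∠ARG = 76°  [△ARG]
3. ∠ARD = 76°  [G on ray RD]
4. ∠ADR = 45°  [△ARD]
5. ∠ADG = 45°  [G on ray DR]
6. ∠DAG = 41°  [△AGD]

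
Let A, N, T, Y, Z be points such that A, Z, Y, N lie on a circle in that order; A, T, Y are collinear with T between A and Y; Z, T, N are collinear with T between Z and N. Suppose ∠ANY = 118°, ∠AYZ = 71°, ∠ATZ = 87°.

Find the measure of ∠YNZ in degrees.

1. ∠AZY = 62°  [cyclic AZYN, opposite ∠Z+∠N]
2. ∠YAZ = 47°  [△AZY]
3. ∠YNZ = 47°  [same arc ZY]

∠YNZ = 47°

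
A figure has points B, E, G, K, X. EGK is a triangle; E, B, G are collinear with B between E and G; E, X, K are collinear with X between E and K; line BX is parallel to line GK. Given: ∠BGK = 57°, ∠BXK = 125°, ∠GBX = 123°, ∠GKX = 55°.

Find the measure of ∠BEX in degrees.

1. ∠BXE = 55°  [linear pair at X on EK]
2. ∠EBX = 57°  [linear pair at B on EG]
3. ∠BEX = 68°  [△EBX]

∠BEX = 68°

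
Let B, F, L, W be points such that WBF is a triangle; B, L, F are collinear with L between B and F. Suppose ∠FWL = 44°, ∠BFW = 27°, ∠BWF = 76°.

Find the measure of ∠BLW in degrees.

1. ∠LFW = 27°  [L on ray FB]
2. ∠FLW = 109°  [△WLF]
3. ∠BLW = 71°  [linear pair at L on BF]

∠BLW = 71°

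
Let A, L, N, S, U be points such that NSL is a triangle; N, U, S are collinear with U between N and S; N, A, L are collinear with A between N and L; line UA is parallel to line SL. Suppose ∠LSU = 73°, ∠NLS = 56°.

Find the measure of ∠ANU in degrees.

1. ∠LSN = 73°  [U on ray SN]
2. ∠LNS = 51°  [△NSL]
3. ∠ANU = 51°  [U on NS, A on NL]

∠ANU = 51°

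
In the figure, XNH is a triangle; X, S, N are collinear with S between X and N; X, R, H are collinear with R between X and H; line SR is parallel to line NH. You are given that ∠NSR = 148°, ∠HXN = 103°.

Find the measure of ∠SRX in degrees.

1. ∠RSX = 32°  [linear pair at S on XN]
2. ∠RXS = 103°  [S on XN, R on XH]
3. ∠SRX = 45°  [△XSR]

∠SRX = 45°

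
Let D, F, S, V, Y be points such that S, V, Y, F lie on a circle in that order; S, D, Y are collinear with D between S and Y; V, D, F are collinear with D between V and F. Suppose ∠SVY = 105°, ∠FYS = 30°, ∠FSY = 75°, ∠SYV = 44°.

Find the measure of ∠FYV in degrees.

1. ∠VSY = 31°  [△SVY]
2. ∠FVY = 75°  [same arc YF]
3. ∠VFY = 31°  [same arc VY]
4. ∠FYV = 74°  [△VYF]

∠FYV = 74°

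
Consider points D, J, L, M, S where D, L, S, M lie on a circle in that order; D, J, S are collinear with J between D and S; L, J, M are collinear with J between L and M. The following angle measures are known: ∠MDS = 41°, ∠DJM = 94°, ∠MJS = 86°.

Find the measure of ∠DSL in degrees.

∠DSL = 45°

1. ∠MLS = 41°  [same arc SM]
2. ∠LJS = 94°  [vertical angles at J]
3. ∠DSL = 45°  [△LJS]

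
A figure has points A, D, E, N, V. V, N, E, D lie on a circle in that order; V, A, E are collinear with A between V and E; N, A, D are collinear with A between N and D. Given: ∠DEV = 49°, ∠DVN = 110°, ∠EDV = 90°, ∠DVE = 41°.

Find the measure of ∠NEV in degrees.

∠NEV = 21°

1. ∠DNV = 49°  [same arc VD]
2. ∠NDV = 21°  [△VND]
3. ∠NEV = 21°  [same arc VN]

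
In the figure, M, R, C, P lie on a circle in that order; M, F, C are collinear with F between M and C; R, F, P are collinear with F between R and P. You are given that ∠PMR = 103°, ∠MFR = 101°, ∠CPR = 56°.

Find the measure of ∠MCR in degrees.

∠MCR = 54°

1. ∠PCR = 77°  [cyclic MRCP, opposite ∠M+∠C]
2. ∠CFR = 79°  [linear pair at F on MC]
3. ∠CRP = 47°  [△RCP]
4. ∠MCR = 54°  [△RFC]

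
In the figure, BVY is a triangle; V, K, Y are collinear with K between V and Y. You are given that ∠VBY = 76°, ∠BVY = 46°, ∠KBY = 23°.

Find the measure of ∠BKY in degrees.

∠BKY = 99°

1. ∠BYV = 58°  [△BVY]
2. ∠BYK = 58°  [K on ray YV]
3. ∠BKY = 99°  [△BKY]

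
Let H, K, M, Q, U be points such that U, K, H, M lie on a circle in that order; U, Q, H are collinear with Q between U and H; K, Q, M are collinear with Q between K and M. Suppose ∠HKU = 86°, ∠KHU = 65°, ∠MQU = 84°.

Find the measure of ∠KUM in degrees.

1. ∠HMU = 94°  [cyclic UKHM, opposite ∠K+∠M]
2. ∠KMU = 65°  [same arc UK]
3. ∠HUM = 31°  [△UQM]
4. ∠MHU = 55°  [△UHM]
5. ∠MKU = 55°  [same arc UM]
6. ∠KUM = 60°  [△UKM]

∠KUM = 60°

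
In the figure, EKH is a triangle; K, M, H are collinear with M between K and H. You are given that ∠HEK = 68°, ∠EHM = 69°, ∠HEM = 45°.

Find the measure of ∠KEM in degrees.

∠KEM = 23°

1. ∠EMH = 66°  [△EMH]
2. ∠EHK = 69°  [M on ray HK]
3. ∠EMK = 114°  [linear pair at M on KH]
4. ∠EKH = 43°  [△EKH]
5. ∠EKM = 43°  [M on ray KH]
6. ∠KEM = 23°  [△EKM]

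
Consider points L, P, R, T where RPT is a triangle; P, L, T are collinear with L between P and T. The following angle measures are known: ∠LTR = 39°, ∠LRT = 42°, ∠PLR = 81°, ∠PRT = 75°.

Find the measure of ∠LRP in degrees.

∠LRP = 33°

1. ∠PTR = 39°  [L on ray TP]
2. ∠RPT = 66°  [△RPT]
3. ∠LPR = 66°  [L on ray PT]
4. ∠LRP = 33°  [△RPL]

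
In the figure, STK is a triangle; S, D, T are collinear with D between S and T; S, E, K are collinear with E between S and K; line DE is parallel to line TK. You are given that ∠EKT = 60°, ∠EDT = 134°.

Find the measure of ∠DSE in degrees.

∠DSE = 74°

1. ∠SKT = 60°  [E on ray KS]
2. ∠EDS = 46°  [linear pair at D on ST]
3. ∠DES = 60°  [DE∥TK, corresponding at E]
4. ∠DSE = 74°  [△SDE]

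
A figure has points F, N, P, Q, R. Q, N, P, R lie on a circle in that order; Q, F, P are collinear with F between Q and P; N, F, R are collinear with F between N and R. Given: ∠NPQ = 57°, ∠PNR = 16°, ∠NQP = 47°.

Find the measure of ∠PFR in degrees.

1. ∠PNQ = 76°  [△QNP]
2. ∠PQR = 16°  [same arc PR]
3. ∠NRP = 47°  [same arc NP]
4. ∠PRQ = 104°  [cyclic QNPR, opposite ∠N+∠R]
5. ∠QPR = 60°  [△QPR]
6. ∠PFR = 73°  [△PFR]

∠PFR = 73°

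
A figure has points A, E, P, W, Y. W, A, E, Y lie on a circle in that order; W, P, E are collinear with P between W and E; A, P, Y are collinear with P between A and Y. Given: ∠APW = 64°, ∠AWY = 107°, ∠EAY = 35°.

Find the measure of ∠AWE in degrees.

∠AWE = 72°

1. ∠AEY = 73°  [cyclic WAEY, opposite ∠W+∠E]
2. ∠AYE = 72°  [△AEY]
3. ∠AWE = 72°  [same arc AE]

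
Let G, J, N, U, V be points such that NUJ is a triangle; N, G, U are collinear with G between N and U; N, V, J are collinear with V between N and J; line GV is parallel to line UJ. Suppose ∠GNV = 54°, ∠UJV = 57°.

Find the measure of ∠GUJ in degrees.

1. ∠JNU = 54°  [G on NU, V on NJ]
2. ∠NJU = 57°  [V on ray JN]
3. ∠JUN = 69°  [△NUJ]
4. ∠GUJ = 69°  [G on ray UN]

∠GUJ = 69°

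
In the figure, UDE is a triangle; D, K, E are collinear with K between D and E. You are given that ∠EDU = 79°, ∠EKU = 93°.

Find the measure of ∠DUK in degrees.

1. ∠KDU = 79°  [K on ray DE]
2. ∠DKU = 87°  [linear pair at K on DE]
3. ∠DUK = 14°  [△UDK]

∠DUK = 14°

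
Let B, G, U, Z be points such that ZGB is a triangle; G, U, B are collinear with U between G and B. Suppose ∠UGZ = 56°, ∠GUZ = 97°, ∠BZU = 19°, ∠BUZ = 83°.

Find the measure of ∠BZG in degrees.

1. ∠BGZ = 56°  [U on ray GB]
2. ∠UBZ = 78°  [△ZUB]
3. ∠GBZ = 78°  [U on ray BG]
4. ∠BZG = 46°  [△ZGB]

∠BZG = 46°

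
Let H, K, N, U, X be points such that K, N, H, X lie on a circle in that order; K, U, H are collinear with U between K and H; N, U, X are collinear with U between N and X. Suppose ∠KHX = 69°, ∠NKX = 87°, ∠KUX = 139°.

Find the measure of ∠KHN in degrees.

1. ∠KNX = 69°  [same arc KX]
2. ∠KXN = 24°  [△KNX]
3. ∠KHN = 24°  [same arc KN]

∠KHN = 24°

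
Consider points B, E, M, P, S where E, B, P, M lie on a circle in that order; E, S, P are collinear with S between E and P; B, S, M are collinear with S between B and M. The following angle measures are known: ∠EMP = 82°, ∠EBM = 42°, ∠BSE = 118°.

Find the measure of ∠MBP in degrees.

1. ∠EBP = 98°  [cyclic EBPM, opposite ∠B+∠M]
2. ∠BEP = 20°  [△ESB]
3. ∠BSP = 62°  [linear pair at S on EP]
4. ∠BPE = 62°  [△EBP]
5. ∠MBP = 56°  [△BSP]

∠MBP = 56°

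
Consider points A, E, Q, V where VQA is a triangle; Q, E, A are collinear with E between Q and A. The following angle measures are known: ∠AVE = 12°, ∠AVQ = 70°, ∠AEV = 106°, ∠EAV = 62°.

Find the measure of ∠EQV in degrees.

∠EQV = 48°

1. ∠QAV = 62°  [E on ray AQ]
2. ∠AQV = 48°  [△VQA]
3. ∠EQV = 48°  [E on ray QA]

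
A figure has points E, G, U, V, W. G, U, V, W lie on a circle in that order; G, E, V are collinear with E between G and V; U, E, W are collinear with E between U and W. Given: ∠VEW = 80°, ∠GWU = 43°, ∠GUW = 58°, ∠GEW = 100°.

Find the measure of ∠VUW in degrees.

1. ∠GVU = 43°  [same arc GU]
2. ∠UEV = 100°  [vertical angles at E]
3. ∠VUW = 37°  [△UEV]

∠VUW = 37°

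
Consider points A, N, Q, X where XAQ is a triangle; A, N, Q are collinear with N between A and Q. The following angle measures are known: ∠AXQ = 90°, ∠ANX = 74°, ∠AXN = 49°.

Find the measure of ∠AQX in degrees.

∠AQX = 33°

1. ∠NAX = 57°  [△XAN]
2. ∠QAX = 57°  [N on ray AQ]
3. ∠AQX = 33°  [△XAQ]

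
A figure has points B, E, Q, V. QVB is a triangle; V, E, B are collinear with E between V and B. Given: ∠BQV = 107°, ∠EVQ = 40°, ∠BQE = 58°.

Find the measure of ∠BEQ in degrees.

1. ∠BVQ = 40°  [E on ray VB]
2. ∠QBV = 33°  [△QVB]
3. ∠EBQ = 33°  [E on ray BV]
4. ∠BEQ = 89°  [△QEB]

∠BEQ = 89°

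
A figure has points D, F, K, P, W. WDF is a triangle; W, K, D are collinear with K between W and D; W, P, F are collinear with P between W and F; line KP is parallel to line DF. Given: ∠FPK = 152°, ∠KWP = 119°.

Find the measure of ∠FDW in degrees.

∠FDW = 33°

1. ∠KPW = 28°  [linear pair at P on WF]
2. ∠PKW = 33°  [△WKP]
3. ∠FDW = 33°  [KP∥DF, corresponding at K]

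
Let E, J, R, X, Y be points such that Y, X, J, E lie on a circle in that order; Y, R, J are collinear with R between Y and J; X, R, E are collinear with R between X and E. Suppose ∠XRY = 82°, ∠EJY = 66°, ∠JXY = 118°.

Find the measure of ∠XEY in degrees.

1. ∠ERJ = 82°  [vertical angles at R]
2. ∠JEY = 62°  [cyclic YXJE, opposite ∠X+∠E]
3. ∠ERY = 98°  [linear pair at R on YJ]
4. ∠EYJ = 52°  [△YJE]
5. ∠XEY = 30°  [△YRE]

∠XEY = 30°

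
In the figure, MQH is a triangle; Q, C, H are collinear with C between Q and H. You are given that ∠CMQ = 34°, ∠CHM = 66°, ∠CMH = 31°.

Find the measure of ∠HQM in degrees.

∠HQM = 49°

1. ∠HCM = 83°  [△MCH]
2. ∠MCQ = 97°  [linear pair at C on QH]
3. ∠CQM = 49°  [△MQC]
4. ∠HQM = 49°  [C on ray QH]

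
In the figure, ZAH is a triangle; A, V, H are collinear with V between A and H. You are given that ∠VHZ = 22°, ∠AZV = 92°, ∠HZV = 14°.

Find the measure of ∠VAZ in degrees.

1. ∠HVZ = 144°  [△ZVH]
2. ∠AVZ = 36°  [linear pair at V on AH]
3. ∠VAZ = 52°  [△ZAV]

∠VAZ = 52°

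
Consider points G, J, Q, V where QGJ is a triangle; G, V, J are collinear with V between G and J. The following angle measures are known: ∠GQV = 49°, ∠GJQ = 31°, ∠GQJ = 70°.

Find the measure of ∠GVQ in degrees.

∠GVQ = 52°

1. ∠JGQ = 79°  [△QGJ]
2. ∠QGV = 79°  [V on ray GJ]
3. ∠GVQ = 52°  [△QGV]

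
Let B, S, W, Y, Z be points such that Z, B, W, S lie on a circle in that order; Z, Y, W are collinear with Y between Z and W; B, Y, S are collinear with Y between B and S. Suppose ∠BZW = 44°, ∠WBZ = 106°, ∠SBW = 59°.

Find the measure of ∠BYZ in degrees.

∠BYZ = 89°

1. ∠BWZ = 30°  [△ZBW]
2. ∠BYW = 91°  [△BYW]
3. ∠BYZ = 89°  [linear pair at Y on ZW]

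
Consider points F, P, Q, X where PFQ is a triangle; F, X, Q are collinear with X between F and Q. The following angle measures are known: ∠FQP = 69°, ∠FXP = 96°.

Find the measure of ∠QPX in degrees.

∠QPX = 27°

1. ∠PQX = 69°  [X on ray QF]
2. ∠PXQ = 84°  [linear pair at X on FQ]
3. ∠QPX = 27°  [△PXQ]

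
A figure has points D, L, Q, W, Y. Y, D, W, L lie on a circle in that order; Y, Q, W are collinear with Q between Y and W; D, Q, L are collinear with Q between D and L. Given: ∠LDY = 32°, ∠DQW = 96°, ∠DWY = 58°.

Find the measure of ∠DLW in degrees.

1. ∠LWY = 32°  [same arc YL]
2. ∠LQY = 96°  [vertical angles at Q]
3. ∠LQW = 84°  [linear pair at Q on YW]
4. ∠DLW = 64°  [△WQL]

∠DLW = 64°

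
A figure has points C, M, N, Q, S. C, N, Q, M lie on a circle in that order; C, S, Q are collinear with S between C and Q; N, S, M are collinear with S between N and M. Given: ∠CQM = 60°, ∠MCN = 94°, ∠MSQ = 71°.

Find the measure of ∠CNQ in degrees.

1. ∠CNM = 60°  [same arc CM]
2. ∠CMN = 26°  [△CNM]
3. ∠CSN = 71°  [vertical angles at S]
4. ∠NCQ = 49°  [△CSN]
5. ∠CQN = 26°  [same arc CN]
6. ∠CNQ = 105°  [△CNQ]

∠CNQ = 105°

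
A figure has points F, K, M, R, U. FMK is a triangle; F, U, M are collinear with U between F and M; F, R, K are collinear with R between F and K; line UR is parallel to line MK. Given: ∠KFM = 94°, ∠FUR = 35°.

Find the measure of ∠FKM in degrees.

1. ∠RFU = 94°  [U on FM, R on FK]
2. ∠FRU = 51°  [△FUR]
3. ∠FKM = 51°  [UR∥MK, corresponding at R]

∠FKM = 51°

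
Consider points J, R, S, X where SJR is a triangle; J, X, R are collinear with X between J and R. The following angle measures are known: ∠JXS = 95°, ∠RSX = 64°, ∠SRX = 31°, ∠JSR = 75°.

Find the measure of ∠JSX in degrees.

∠JSX = 11°

1. ∠JRS = 31°  [X on ray RJ]
2. ∠RJS = 74°  [△SJR]
3. ∠SJX = 74°  [X on ray JR]
4. ∠JSX = 11°  [△SJX]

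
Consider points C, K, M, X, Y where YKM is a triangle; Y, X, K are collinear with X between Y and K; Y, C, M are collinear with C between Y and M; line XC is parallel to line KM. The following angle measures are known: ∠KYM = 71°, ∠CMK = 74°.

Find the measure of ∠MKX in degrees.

∠MKX = 35°

1. ∠KMY = 74°  [C on ray MY]
2. ∠MKY = 35°  [△YKM]
3. ∠MKX = 35°  [X on ray KY]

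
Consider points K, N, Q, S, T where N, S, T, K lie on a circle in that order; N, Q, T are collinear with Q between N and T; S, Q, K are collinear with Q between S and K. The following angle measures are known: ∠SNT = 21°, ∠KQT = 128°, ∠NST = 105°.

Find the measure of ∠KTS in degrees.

1. ∠NTS = 54°  [△NST]
2. ∠NQS = 128°  [vertical angles at Q]
3. ∠NKS = 54°  [same arc NS]
4. ∠KSN = 31°  [△NQS]
5. ∠KNS = 95°  [△NSK]
6. ∠KTS = 85°  [cyclic NSTK, opposite ∠N+∠T]

∠KTS = 85°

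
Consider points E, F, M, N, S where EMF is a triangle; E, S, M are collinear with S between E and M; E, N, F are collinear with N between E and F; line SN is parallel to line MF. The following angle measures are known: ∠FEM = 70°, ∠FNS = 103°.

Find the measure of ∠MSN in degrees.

∠MSN = 147°

1. ∠NES = 70°  [S on EM, N on EF]
2. ∠ENS = 77°  [linear pair at N on EF]
3. ∠ESN = 33°  [△ESN]
4. ∠MSN = 147°  [linear pair at S on EM]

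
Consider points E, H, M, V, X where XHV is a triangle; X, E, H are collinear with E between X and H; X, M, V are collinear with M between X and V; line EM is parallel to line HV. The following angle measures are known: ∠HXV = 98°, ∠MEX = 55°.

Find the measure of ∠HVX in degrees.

1. ∠EXM = 98°  [E on XH, M on XV]
2. ∠EMX = 27°  [△XEM]
3. ∠HVX = 27°  [EM∥HV, corresponding at M]

∠HVX = 27°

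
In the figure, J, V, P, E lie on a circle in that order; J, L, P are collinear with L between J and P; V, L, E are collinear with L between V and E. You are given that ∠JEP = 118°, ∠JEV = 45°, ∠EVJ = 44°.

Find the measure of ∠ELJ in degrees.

∠ELJ = 117°

1. ∠EPJ = 44°  [same arc JE]
2. ∠EJP = 18°  [△JPE]
3. ∠ELJ = 117°  [△JLE]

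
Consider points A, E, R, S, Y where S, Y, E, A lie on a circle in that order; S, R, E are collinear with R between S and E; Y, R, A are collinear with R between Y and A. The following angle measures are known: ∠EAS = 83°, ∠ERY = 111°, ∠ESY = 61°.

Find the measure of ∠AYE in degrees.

1. ∠EYS = 97°  [cyclic SYEA, opposite ∠Y+∠A]
2. ∠SEY = 22°  [△SYE]
3. ∠AYE = 47°  [△YRE]

∠AYE = 47°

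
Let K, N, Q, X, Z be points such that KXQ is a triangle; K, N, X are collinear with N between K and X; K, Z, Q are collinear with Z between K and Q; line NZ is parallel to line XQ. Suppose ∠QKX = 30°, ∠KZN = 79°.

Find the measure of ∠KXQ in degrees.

1. ∠NKZ = 30°  [N on KX, Z on KQ]
2. ∠KNZ = 71°  [△KNZ]
3. ∠KXQ = 71°  [NZ∥XQ, corresponding at N]

∠KXQ = 71°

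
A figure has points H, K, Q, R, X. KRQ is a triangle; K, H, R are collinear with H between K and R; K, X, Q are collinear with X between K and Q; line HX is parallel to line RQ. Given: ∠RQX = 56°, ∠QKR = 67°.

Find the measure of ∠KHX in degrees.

1. ∠KQR = 56°  [X on ray QK]
2. ∠KRQ = 57°  [△KRQ]
3. ∠KHX = 57°  [HX∥RQ, corresponding at H]

∠KHX = 57°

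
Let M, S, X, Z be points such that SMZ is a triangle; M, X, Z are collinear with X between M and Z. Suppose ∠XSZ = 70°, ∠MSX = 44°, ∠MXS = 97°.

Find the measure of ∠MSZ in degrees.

∠MSZ = 114°

1. ∠SMX = 39°  [△SMX]
2. ∠SXZ = 83°  [linear pair at X on MZ]
3. ∠SMZ = 39°  [X on ray MZ]
4. ∠SZX = 27°  [△SXZ]
5. ∠MZS = 27°  [X on ray ZM]
6. ∠MSZ = 114°  [△SMZ]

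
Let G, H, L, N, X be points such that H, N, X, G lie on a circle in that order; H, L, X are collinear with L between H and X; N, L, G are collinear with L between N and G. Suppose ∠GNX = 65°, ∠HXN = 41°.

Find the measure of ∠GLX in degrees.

∠GLX = 106°

1. ∠GHX = 65°  [same arc XG]
2. ∠HGN = 41°  [same arc HN]
3. ∠GLH = 74°  [△HLG]
4. ∠GLX = 106°  [linear pair at L on HX]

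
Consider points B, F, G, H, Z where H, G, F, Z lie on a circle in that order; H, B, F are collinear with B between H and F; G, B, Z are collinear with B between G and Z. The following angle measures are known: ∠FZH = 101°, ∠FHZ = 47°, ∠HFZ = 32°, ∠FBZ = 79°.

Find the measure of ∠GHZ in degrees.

∠GHZ = 116°

1. ∠FGZ = 47°  [same arc FZ]
2. ∠FZG = 69°  [△FBZ]
3. ∠GFZ = 64°  [△GFZ]
4. ∠GHZ = 116°  [cyclic HGFZ, opposite ∠H+∠F]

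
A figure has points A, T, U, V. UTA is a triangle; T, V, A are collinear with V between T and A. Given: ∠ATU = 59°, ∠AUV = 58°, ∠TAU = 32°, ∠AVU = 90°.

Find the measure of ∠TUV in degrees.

∠TUV = 31°

1. ∠UTV = 59°  [V on ray TA]
2. ∠TVU = 90°  [linear pair at V on TA]
3. ∠TUV = 31°  [△UTV]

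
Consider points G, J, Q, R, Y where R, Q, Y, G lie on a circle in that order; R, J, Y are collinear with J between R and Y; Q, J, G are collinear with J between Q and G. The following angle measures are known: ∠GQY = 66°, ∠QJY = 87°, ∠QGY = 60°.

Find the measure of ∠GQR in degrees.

1. ∠QJR = 93°  [linear pair at J on RY]
2. ∠QRY = 60°  [same arc QY]
3. ∠GQR = 27°  [△RJQ]

∠GQR = 27°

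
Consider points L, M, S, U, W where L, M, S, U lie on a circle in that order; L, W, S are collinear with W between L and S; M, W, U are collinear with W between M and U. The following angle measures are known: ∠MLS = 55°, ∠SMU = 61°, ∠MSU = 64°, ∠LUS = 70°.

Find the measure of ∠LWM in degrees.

∠LWM = 76°

1. ∠MUS = 55°  [same arc MS]
2. ∠SLU = 61°  [same arc SU]
3. ∠LSU = 49°  [△LSU]
4. ∠SWU = 76°  [△SWU]
5. ∠LWM = 76°  [vertical angles at W]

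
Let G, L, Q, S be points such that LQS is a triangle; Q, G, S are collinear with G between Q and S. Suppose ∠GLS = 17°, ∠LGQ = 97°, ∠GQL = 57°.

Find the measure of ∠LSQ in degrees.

∠LSQ = 80°

1. ∠LGS = 83°  [linear pair at G on QS]
2. ∠GSL = 80°  [△LGS]
3. ∠LSQ = 80°  [G on ray SQ]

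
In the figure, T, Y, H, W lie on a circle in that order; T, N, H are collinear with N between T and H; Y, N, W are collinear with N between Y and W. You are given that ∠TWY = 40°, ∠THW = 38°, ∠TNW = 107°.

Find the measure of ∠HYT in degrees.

1. ∠HTW = 33°  [△TNW]
2. ∠HWT = 109°  [△THW]
3. ∠HYT = 71°  [cyclic TYHW, opposite ∠Y+∠W]

∠HYT = 71°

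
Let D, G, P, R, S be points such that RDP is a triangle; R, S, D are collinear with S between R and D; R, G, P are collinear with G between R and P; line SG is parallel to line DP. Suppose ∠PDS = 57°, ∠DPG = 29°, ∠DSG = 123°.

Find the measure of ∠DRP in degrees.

∠DRP = 94°

1. ∠PDR = 57°  [S on ray DR]
2. ∠DPR = 29°  [G on ray PR]
3. ∠DRP = 94°  [△RDP]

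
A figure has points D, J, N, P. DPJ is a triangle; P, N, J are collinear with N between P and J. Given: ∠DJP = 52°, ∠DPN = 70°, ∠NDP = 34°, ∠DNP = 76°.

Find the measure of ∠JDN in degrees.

∠JDN = 24°

1. ∠DJN = 52°  [N on ray JP]
2. ∠DNJ = 104°  [linear pair at N on PJ]
3. ∠JDN = 24°  [△DNJ]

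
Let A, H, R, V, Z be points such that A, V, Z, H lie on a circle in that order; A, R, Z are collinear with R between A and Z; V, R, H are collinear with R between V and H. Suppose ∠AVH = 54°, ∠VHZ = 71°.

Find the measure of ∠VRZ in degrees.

1. ∠VAZ = 71°  [same arc VZ]
2. ∠ARV = 55°  [△ARV]
3. ∠VRZ = 125°  [linear pair at R on AZ]

∠VRZ = 125°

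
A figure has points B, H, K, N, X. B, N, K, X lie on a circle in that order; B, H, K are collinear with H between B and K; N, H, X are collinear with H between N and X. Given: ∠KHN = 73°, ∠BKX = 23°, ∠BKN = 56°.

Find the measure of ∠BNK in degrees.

1. ∠BHN = 107°  [linear pair at H on BK]
2. ∠BNX = 23°  [same arc BX]
3. ∠KBN = 50°  [△BHN]
4. ∠BNK = 74°  [△BNK]

∠BNK = 74°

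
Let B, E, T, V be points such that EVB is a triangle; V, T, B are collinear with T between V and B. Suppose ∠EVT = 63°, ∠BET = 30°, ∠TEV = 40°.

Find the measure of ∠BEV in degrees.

1. ∠ETV = 77°  [△EVT]
2. ∠BVE = 63°  [T on ray VB]
3. ∠BTE = 103°  [linear pair at T on VB]
4. ∠EBT = 47°  [△ETB]
5. ∠EBV = 47°  [T on ray BV]
6. ∠BEV = 70°  [△EVB]

∠BEV = 70°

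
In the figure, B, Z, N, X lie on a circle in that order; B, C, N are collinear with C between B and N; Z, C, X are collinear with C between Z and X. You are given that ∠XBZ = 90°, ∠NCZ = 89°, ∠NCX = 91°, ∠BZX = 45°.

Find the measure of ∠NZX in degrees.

∠NZX = 46°

1. ∠BXZ = 45°  [△BZX]
2. ∠BNZ = 45°  [same arc BZ]
3. ∠NZX = 46°  [△ZCN]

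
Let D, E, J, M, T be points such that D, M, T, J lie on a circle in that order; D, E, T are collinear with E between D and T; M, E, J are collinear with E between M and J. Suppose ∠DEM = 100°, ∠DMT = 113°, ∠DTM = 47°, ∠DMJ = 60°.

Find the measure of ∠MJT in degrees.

1. ∠JET = 100°  [vertical angles at E]
2. ∠DTJ = 60°  [same arc DJ]
3. ∠MJT = 20°  [△TEJ]

∠MJT = 20°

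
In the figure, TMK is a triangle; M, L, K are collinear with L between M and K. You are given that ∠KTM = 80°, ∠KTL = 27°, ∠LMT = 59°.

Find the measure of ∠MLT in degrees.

1. ∠KMT = 59°  [L on ray MK]
2. ∠MKT = 41°  [△TMK]
3. ∠LKT = 41°  [L on ray KM]
4. ∠KLT = 112°  [△TLK]
5. ∠MLT = 68°  [linear pair at L on MK]

∠MLT = 68°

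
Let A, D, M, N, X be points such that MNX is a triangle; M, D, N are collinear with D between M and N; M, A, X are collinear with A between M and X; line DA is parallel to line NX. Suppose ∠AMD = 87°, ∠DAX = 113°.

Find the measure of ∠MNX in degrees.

∠MNX = 26°

1. ∠DAM = 67°  [linear pair at A on MX]
2. ∠ADM = 26°  [△MDA]
3. ∠MNX = 26°  [DA∥NX, corresponding at D]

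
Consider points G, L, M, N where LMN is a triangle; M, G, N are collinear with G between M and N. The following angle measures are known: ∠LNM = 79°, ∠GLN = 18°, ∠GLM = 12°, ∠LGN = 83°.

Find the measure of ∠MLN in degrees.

∠MLN = 30°

1. ∠LGM = 97°  [linear pair at G on MN]
2. ∠GML = 71°  [△LMG]
3. ∠LMN = 71°  [G on ray MN]
4. ∠MLN = 30°  [△LMN]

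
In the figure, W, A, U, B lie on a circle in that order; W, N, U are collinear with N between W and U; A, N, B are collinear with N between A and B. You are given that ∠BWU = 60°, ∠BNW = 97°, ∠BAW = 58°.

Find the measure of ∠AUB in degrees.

∠AUB = 81°

1. ∠ABW = 23°  [△WNB]
2. ∠AWB = 99°  [△WAB]
3. ∠AUB = 81°  [cyclic WAUB, opposite ∠W+∠U]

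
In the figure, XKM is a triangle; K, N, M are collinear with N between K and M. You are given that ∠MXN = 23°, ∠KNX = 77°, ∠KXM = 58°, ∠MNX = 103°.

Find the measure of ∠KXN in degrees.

∠KXN = 35°

1. ∠NMX = 54°  [△XNM]
2. ∠KMX = 54°  [N on ray MK]
3. ∠MKX = 68°  [△XKM]
4. ∠NKX = 68°  [N on ray KM]
5. ∠KXN = 35°  [△XKN]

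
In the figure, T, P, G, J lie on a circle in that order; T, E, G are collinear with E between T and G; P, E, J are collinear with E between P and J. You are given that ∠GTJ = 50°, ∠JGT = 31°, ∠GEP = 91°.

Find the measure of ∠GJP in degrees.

∠GJP = 60°

1. ∠JPT = 31°  [same arc TJ]
2. ∠PET = 89°  [linear pair at E on TG]
3. ∠GTP = 60°  [△TEP]
4. ∠GJP = 60°  [same arc PG]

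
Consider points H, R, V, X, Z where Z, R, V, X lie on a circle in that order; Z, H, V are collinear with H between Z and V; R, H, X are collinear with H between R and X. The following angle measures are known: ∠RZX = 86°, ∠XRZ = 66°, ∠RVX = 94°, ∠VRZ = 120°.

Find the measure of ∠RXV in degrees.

∠RXV = 32°

1. ∠RXZ = 28°  [△ZRX]
2. ∠RVZ = 28°  [same arc ZR]
3. ∠RZV = 32°  [△ZRV]
4. ∠RXV = 32°  [same arc RV]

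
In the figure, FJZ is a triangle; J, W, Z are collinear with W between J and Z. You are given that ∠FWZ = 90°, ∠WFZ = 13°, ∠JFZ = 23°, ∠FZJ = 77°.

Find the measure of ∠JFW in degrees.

1. ∠FWJ = 90°  [linear pair at W on JZ]
2. ∠FJZ = 80°  [△FJZ]
3. ∠FJW = 80°  [W on ray JZ]
4. ∠JFW = 10°  [△FJW]

∠JFW = 10°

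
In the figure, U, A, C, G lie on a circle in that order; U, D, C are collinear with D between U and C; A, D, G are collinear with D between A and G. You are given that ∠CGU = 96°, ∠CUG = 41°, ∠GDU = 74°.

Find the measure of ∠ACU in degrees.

1. ∠CAG = 41°  [same arc CG]
2. ∠ADC = 74°  [vertical angles at D]
3. ∠ACU = 65°  [△ADC]

∠ACU = 65°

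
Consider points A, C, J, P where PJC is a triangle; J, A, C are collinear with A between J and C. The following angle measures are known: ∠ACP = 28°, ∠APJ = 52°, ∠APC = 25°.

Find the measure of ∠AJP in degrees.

1. ∠CAP = 127°  [△PAC]
2. ∠JAP = 53°  [linear pair at A on JC]
3. ∠AJP = 75°  [△PJA]

∠AJP = 75°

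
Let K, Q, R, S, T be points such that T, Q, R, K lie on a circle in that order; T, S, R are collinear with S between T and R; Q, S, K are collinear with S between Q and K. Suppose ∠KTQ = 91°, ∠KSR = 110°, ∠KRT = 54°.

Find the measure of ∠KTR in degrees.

1. ∠KRQ = 89°  [cyclic TQRK, opposite ∠T+∠R]
2. ∠QKR = 16°  [△RSK]
3. ∠KQR = 75°  [△QRK]
4. ∠KTR = 75°  [same arc RK]

∠KTR = 75°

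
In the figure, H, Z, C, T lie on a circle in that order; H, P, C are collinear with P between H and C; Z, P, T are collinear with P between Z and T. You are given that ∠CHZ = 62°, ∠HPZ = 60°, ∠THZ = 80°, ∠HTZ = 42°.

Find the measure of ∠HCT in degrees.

1. ∠CTZ = 62°  [same arc ZC]
2. ∠CPT = 60°  [vertical angles at P]
3. ∠HCT = 58°  [△CPT]

∠HCT = 58°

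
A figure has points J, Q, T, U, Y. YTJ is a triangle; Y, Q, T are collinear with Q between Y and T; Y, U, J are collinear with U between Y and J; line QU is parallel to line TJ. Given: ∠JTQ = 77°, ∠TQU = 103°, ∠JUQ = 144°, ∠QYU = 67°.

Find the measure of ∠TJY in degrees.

∠TJY = 36°

1. ∠JTY = 77°  [Q on ray TY]
2. ∠JYT = 67°  [Q on YT, U on YJ]
3. ∠TJY = 36°  [△YTJ]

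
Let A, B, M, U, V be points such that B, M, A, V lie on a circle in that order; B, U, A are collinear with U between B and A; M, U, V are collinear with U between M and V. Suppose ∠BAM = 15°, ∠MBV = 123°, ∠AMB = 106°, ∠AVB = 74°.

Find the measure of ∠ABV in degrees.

∠ABV = 64°

1. ∠ABM = 59°  [△BMA]
2. ∠MAV = 57°  [cyclic BMAV, opposite ∠B+∠A]
3. ∠AVM = 59°  [same arc MA]
4. ∠AMV = 64°  [△MAV]
5. ∠ABV = 64°  [same arc AV]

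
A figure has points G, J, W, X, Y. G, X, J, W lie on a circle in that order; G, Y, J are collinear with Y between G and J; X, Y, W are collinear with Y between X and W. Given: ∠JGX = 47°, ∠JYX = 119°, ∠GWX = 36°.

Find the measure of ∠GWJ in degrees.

1. ∠GJX = 36°  [same arc GX]
2. ∠GXJ = 97°  [△GXJ]
3. ∠GWJ = 83°  [cyclic GXJW, opposite ∠X+∠W]

∠GWJ = 83°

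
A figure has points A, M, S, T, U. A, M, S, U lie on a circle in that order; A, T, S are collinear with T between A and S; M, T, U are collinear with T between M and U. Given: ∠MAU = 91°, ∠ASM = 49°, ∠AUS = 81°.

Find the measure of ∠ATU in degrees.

∠ATU = 72°

1. ∠AUM = 49°  [same arc AM]
2. ∠AMU = 40°  [△AMU]
3. ∠ASU = 40°  [same arc AU]
4. ∠SAU = 59°  [△ASU]
5. ∠ATU = 72°  [△ATU]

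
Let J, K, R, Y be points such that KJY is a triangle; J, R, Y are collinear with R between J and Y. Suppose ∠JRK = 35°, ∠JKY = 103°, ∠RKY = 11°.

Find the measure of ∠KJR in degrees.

∠KJR = 53°

1. ∠KRY = 145°  [linear pair at R on JY]
2. ∠KYR = 24°  [△KRY]
3. ∠JYK = 24°  [R on ray YJ]
4. ∠KJY = 53°  [△KJY]
5. ∠KJR = 53°  [R on ray JY]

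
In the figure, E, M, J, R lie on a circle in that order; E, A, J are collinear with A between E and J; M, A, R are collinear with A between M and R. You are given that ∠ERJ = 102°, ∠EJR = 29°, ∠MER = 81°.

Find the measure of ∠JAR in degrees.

1. ∠JER = 49°  [△EJR]
2. ∠EMR = 29°  [same arc ER]
3. ∠ERM = 70°  [△EMR]
4. ∠EAR = 61°  [△EAR]
5. ∠JAR = 119°  [linear pair at A on EJ]

∠JAR = 119°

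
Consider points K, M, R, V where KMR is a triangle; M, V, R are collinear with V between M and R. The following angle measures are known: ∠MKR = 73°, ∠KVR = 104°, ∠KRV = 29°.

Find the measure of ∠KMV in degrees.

∠KMV = 78°

1. ∠KRM = 29°  [V on ray RM]
2. ∠KMR = 78°  [△KMR]
3. ∠KMV = 78°  [V on ray MR]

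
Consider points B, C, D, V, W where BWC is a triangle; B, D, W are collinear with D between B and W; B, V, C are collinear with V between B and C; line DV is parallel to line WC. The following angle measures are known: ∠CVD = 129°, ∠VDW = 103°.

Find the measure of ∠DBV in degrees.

∠DBV = 52°

1. ∠BVD = 51°  [linear pair at V on BC]
2. ∠BDV = 77°  [linear pair at D on BW]
3. ∠DBV = 52°  [△BDV]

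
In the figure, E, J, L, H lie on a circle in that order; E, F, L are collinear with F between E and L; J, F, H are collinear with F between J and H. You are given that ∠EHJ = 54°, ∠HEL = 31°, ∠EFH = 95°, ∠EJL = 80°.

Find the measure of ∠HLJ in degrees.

1. ∠ELJ = 54°  [same arc EJ]
2. ∠HJL = 31°  [same arc LH]
3. ∠JEL = 46°  [△EJL]
4. ∠JHL = 46°  [same arc JL]
5. ∠HLJ = 103°  [△JLH]

∠HLJ = 103°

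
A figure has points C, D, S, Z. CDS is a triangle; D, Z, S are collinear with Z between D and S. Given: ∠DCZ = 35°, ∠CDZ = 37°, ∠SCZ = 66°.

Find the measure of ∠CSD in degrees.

∠CSD = 42°

1. ∠CZD = 108°  [△CDZ]
2. ∠CZS = 72°  [linear pair at Z on DS]
3. ∠CSZ = 42°  [△CZS]
4. ∠CSD = 42°  [Z on ray SD]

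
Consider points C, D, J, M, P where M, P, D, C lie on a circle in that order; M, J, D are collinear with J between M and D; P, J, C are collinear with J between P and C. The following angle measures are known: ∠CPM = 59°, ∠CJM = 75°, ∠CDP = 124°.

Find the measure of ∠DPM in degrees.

∠DPM = 99°

1. ∠CDM = 59°  [same arc MC]
2. ∠CJD = 105°  [linear pair at J on MD]
3. ∠CMP = 56°  [cyclic MPDC, opposite ∠M+∠D]
4. ∠DCP = 16°  [△DJC]
5. ∠MCP = 65°  [△MPC]
6. ∠DMP = 16°  [same arc PD]
7. ∠MDP = 65°  [same arc MP]
8. ∠DPM = 99°  [△MPD]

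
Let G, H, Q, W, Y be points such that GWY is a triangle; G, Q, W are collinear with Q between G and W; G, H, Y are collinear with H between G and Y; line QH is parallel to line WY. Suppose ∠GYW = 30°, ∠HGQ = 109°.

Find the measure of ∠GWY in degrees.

∠GWY = 41°

1. ∠GHQ = 30°  [QH∥WY, corresponding at H]
2. ∠GQH = 41°  [△GQH]
3. ∠GWY = 41°  [QH∥WY, corresponding at Q]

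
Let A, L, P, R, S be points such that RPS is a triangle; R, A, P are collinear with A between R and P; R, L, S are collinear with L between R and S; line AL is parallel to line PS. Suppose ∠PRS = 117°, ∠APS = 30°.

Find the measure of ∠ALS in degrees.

∠ALS = 147°

1. ∠RPS = 30°  [A on ray PR]
2. ∠PSR = 33°  [△RPS]
3. ∠ALR = 33°  [AL∥PS, corresponding at L]
4. ∠ALS = 147°  [linear pair at L on RS]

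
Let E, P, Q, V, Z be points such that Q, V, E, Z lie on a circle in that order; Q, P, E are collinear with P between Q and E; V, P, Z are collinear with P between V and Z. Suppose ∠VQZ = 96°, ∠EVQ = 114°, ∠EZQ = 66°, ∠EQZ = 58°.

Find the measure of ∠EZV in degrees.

1. ∠VEZ = 84°  [cyclic QVEZ, opposite ∠Q+∠E]
2. ∠EVZ = 58°  [same arc EZ]
3. ∠EZV = 38°  [△VEZ]

∠EZV = 38°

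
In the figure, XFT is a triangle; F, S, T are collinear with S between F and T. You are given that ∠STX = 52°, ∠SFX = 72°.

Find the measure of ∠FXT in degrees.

∠FXT = 56°

1. ∠FTX = 52°  [S on ray TF]
2. ∠TFX = 72°  [S on ray FT]
3. ∠FXT = 56°  [△XFT]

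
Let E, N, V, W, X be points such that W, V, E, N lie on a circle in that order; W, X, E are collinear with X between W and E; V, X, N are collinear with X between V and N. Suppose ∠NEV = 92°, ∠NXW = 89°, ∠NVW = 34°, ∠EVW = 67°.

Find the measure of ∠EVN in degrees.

1. ∠EXN = 91°  [linear pair at X on WE]
2. ∠NEW = 34°  [same arc WN]
3. ∠ENV = 55°  [△EXN]
4. ∠EVN = 33°  [△VEN]

∠EVN = 33°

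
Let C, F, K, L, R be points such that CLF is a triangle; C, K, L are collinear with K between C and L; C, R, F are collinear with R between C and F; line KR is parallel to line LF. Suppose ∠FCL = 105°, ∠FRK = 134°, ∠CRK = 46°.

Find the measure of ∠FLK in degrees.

1. ∠KCR = 105°  [K on CL, R on CF]
2. ∠CKR = 29°  [△CKR]
3. ∠LKR = 151°  [linear pair at K on CL]
4. ∠FLK = 29°  [KR∥LF, co-interior at L–K]

∠FLK = 29°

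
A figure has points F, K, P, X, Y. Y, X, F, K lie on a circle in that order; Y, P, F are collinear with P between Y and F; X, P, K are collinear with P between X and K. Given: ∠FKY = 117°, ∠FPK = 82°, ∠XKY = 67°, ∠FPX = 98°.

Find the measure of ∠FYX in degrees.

∠FYX = 50°

1. ∠FXY = 63°  [cyclic YXFK, opposite ∠X+∠K]
2. ∠XFY = 67°  [same arc YX]
3. ∠FYX = 50°  [△YXF]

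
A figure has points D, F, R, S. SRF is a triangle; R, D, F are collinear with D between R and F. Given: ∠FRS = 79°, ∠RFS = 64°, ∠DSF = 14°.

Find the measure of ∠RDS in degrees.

1. ∠DFS = 64°  [D on ray FR]
2. ∠FDS = 102°  [△SDF]
3. ∠RDS = 78°  [linear pair at D on RF]

∠RDS = 78°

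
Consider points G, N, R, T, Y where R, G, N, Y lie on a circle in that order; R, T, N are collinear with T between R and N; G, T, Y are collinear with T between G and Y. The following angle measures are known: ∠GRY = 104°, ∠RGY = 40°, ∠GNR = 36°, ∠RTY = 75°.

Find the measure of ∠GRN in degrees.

1. ∠RNY = 40°  [same arc RY]
2. ∠NTY = 105°  [linear pair at T on RN]
3. ∠GYN = 35°  [△NTY]
4. ∠GRN = 35°  [same arc GN]

∠GRN = 35°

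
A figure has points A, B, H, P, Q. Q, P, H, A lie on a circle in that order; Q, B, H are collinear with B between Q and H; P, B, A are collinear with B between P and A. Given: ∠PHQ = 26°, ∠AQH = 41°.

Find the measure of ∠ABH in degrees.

∠ABH = 67°

1. ∠PAQ = 26°  [same arc QP]
2. ∠ABQ = 113°  [△QBA]
3. ∠ABH = 67°  [linear pair at B on QH]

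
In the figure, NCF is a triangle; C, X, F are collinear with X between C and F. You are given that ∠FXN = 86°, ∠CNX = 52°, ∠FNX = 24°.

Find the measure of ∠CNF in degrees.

∠CNF = 76°

1. ∠NFX = 70°  [△NXF]
2. ∠CXN = 94°  [linear pair at X on CF]
3. ∠NCX = 34°  [△NCX]
4. ∠CFN = 70°  [X on ray FC]
5. ∠FCN = 34°  [X on ray CF]
6. ∠CNF = 76°  [△NCF]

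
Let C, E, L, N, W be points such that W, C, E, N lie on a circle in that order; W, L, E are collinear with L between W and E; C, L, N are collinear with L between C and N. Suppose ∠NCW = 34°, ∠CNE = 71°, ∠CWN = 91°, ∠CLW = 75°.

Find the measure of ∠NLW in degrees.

1. ∠NEW = 34°  [same arc WN]
2. ∠ELN = 75°  [△ELN]
3. ∠NLW = 105°  [linear pair at L on WE]

∠NLW = 105°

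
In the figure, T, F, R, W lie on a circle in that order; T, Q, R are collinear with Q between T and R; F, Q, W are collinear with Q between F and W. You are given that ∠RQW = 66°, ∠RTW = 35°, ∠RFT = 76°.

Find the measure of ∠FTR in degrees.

1. ∠FQT = 66°  [vertical angles at Q]
2. ∠RFW = 35°  [same arc RW]
3. ∠FQR = 114°  [linear pair at Q on TR]
4. ∠FRT = 31°  [△FQR]
5. ∠FTR = 73°  [△TFR]

∠FTR = 73°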